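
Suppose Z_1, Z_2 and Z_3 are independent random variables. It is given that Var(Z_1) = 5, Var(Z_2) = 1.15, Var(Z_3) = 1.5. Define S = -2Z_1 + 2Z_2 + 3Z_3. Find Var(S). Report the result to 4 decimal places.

By independence, Var(S) = (-2)²Var(Z_1) + (2)²Var(Z_2) + (3)²Var(Z_3)
= (-2)²·5 + (2)²·1.15 + (3)²·1.5 = 38.1

38.1000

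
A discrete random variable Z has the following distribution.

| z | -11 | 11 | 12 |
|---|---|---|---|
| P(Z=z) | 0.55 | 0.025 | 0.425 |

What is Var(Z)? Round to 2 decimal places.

E[Z] = (-11)(0.55) + (11)(0.025) + (12)(0.425) = -0.675
E[Z²] = (-11)²(0.55) + (11)²(0.025) + (12)²(0.425) = 130.775
Var(Z) = E[Z²] − (E[Z])² = 130.775 − (-0.675)² = 130.319375

130.32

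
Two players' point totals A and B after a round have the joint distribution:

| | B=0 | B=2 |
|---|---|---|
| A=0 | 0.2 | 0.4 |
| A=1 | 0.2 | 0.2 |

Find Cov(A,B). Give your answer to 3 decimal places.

-0.080

E[A] = 0.4,  E[B] = 1.2
E[AB] = 0.4
Cov(A,B) = E[AB] − E[A]E[B] = 0.4 − (0.4)(1.2) = -0.08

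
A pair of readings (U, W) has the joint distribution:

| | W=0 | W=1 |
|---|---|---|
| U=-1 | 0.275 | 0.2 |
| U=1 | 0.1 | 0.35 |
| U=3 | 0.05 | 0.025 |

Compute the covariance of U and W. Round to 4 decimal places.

E[U] = 0.2,  E[W] = 0.575
E[UW] = 0.225
Cov(U,W) = E[UW] − E[U]E[W] = 0.225 − (0.2)(0.575) = 0.11

0.1100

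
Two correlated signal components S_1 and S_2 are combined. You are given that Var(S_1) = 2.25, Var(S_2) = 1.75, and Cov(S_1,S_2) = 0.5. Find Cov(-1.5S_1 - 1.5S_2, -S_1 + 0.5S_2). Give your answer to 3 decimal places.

2.438

Cov(-1.5S_1 - 1.5S_2, -S_1 + 0.5S_2) = (-1.5)(-1)Var(S_1) + (-1.5)(0.5)Var(S_2) + [(-1.5)(0.5) + (-1.5)(-1)]Cov(S_1,S_2)
= 1.5·2.25 + -0.75·1.75 + 0.75·0.5 = 2.4375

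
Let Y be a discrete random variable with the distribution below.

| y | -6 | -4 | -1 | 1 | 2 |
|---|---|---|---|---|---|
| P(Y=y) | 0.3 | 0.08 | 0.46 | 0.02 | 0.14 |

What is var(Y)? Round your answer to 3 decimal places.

E[Y] = (-6)(0.3) + (-4)(0.08) + (-1)(0.46) + (1)(0.02) + (2)(0.14) = -2.28
E[Y²] = (-6)²(0.3) + (-4)²(0.08) + (-1)²(0.46) + (1)²(0.02) + (2)²(0.14) = 13.12
var(Y) = E[Y²] − (E[Y])² = 13.12 − (-2.28)² = 7.9216

7.922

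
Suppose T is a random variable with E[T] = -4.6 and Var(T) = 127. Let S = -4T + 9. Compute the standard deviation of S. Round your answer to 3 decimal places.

Var(-4T + 9) = (-4)²·127 = 2032
SD(S) = √2032 ≈ 45.078

45.078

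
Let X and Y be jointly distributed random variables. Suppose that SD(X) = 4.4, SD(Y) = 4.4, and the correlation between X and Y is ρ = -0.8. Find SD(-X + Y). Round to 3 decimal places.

var(X) = (4.4)² = 19.36;  var(Y) = (4.4)² = 19.36
Cov(X,Y) = ρ·SD(X)·SD(Y) = -0.8·4.4·4.4 = -15.488
var(-X + Y) = (-1)²·var(X) + (1)²·var(Y) + 2·(-1)·(1)·Cov(X,Y)
= 1·19.36 + 1·19.36 + -2·-15.488 = 69.696
SD(-X + Y) = √69.696 ≈ 8.348

8.348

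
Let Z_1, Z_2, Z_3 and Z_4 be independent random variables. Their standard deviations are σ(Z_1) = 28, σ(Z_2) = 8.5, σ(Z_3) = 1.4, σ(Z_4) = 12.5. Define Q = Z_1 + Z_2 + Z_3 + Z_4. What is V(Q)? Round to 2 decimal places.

V(Z_1) = 784, V(Z_2) = 72.25, V(Z_3) = 1.96, V(Z_4) = 156.25
By independence, V(Q) = (1)²V(Z_1) + (1)²V(Z_2) + (1)²V(Z_3) + (1)²V(Z_4)
= (1)²·784 + (1)²·72.25 + (1)²·1.96 + (1)²·156.25 = 1014.46

1014.46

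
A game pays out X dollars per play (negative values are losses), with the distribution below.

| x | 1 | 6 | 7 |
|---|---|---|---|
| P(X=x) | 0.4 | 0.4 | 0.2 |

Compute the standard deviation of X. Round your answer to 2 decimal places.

E[X] = (1)(0.4) + (6)(0.4) + (7)(0.2) = 4.2
E[X²] = (1)²(0.4) + (6)²(0.4) + (7)²(0.2) = 24.6
V(X) = E[X²] − (E[X])² = 24.6 − (4.2)² = 6.96
SD(X) = √6.96 ≈ 2.64

2.64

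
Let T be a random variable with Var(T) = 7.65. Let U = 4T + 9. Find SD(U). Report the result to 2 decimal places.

11.06

Var(4T + 9) = (4)²·7.65 = 122.4
SD(U) = √122.4 ≈ 11.06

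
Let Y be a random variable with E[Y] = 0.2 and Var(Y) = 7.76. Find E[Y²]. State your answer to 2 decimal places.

7.80

E[Y²] = Var(Y) + (E[Y])² = 7.76 + (0.2)² = 7.8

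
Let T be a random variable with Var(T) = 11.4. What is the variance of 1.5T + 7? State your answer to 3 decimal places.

25.650

Var(1.5T + 7) = (1.5)²·Var(T) = 2.25·11.4 = 25.65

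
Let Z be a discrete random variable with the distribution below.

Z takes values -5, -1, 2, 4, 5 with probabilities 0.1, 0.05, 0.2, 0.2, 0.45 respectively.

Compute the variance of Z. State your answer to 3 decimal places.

9.390

E[Z] = (-5)(0.1) + (-1)(0.05) + (2)(0.2) + (4)(0.2) + (5)(0.45) = 2.9
E[Z²] = (-5)²(0.1) + (-1)²(0.05) + (2)²(0.2) + (4)²(0.2) + (5)²(0.45) = 17.8
Var(Z) = E[Z²] − (E[Z])² = 17.8 − (2.9)² = 9.39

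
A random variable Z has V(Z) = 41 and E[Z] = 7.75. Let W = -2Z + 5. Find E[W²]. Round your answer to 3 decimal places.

274.250

E[-2Z + 5] = -2·7.75 + 5 = -10.5
V(-2Z + 5) = (-2)²·41 = 164
E[W²] = V(W) + (E[W])² = 164 + (-10.5)² = 274.25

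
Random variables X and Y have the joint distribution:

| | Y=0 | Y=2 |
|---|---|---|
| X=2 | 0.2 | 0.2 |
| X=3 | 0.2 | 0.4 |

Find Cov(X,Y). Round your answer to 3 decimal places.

0.080

E[X] = 2.6,  E[Y] = 1.2
E[XY] = 3.2
Cov(X,Y) = E[XY] − E[X]E[Y] = 3.2 − (2.6)(1.2) = 0.08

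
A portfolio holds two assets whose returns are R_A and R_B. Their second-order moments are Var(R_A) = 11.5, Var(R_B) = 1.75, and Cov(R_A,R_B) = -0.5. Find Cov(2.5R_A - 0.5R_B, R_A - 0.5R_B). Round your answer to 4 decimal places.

Cov(2.5R_A - 0.5R_B, R_A - 0.5R_B) = (2.5)(1)Var(R_A) + (-0.5)(-0.5)Var(R_B) + [(2.5)(-0.5) + (-0.5)(1)]Cov(R_A,R_B)
= 2.5·11.5 + 0.25·1.75 + -1.75·-0.5 = 30.0625

30.0625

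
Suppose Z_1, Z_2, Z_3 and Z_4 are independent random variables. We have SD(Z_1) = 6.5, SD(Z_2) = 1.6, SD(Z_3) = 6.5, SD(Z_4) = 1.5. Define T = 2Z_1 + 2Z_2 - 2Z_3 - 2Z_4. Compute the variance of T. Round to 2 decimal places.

var(Z_1) = 42.25, var(Z_2) = 2.56, var(Z_3) = 42.25, var(Z_4) = 2.25
By independence, var(T) = (2)²var(Z_1) + (2)²var(Z_2) + (-2)²var(Z_3) + (-2)²var(Z_4)
= (2)²·42.25 + (2)²·2.56 + (-2)²·42.25 + (-2)²·2.25 = 357.24

357.24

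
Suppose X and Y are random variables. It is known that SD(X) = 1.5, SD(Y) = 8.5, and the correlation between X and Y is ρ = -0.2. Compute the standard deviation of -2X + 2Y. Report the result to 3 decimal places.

Var(X) = (1.5)² = 2.25;  Var(Y) = (8.5)² = 72.25
Cov(X,Y) = ρ·SD(X)·SD(Y) = -0.2·1.5·8.5 = -2.55
Var(-2X + 2Y) = (-2)²·Var(X) + (2)²·Var(Y) + 2·(-2)·(2)·Cov(X,Y)
= 4·2.25 + 4·72.25 + -8·-2.55 = 318.4
SD(-2X + 2Y) = √318.4 ≈ 17.844

17.844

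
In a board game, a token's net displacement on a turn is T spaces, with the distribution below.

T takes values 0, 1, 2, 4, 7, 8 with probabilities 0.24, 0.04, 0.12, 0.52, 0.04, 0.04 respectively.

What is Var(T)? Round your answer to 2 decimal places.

4.60

E[T] = (0)(0.24) + (1)(0.04) + (2)(0.12) + (4)(0.52) + (7)(0.04) + (8)(0.04) = 2.96
E[T²] = (0)²(0.24) + (1)²(0.04) + (2)²(0.12) + (4)²(0.52) + (7)²(0.04) + (8)²(0.04) = 13.36
Var(T) = E[T²] − (E[T])² = 13.36 − (2.96)² = 4.5984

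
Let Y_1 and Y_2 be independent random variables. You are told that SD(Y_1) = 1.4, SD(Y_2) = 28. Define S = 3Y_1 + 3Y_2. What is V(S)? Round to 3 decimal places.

7073.640

V(Y_1) = 1.96, V(Y_2) = 784
By independence, V(S) = (3)²V(Y_1) + (3)²V(Y_2)
= (3)²·1.96 + (3)²·784 = 7073.64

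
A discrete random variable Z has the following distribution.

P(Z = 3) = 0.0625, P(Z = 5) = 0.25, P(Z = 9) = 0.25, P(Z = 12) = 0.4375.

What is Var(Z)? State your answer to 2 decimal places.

10.18

E[Z] = (3)(0.0625) + (5)(0.25) + (9)(0.25) + (12)(0.4375) = 8.9375
E[Z²] = (3)²(0.0625) + (5)²(0.25) + (9)²(0.25) + (12)²(0.4375) = 90.0625
Var(Z) = E[Z²] − (E[Z])² = 90.0625 − (8.9375)² = 10.18359375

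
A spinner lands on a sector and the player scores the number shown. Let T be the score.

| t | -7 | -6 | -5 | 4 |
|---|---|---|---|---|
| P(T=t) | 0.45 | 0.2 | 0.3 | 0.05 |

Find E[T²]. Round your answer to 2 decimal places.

E[T²] = (-7)²(0.45) + (-6)²(0.2) + (-5)²(0.3) + (4)²(0.05) = 37.55

37.55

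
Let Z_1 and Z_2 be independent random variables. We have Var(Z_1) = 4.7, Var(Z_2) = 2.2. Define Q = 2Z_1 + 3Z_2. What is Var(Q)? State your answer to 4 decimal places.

By independence, Var(Q) = (2)²Var(Z_1) + (3)²Var(Z_2)
= (2)²·4.7 + (3)²·2.2 = 38.6

38.6000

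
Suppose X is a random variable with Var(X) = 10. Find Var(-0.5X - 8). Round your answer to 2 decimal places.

2.50

Var(-0.5X - 8) = (-0.5)²·Var(X) = 0.25·10 = 2.5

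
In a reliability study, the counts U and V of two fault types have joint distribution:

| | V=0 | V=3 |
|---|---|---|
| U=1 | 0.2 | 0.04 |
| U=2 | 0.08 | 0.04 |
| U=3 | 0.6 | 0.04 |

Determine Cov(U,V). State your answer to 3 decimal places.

E[U] = 2.4,  E[V] = 0.36
E[UV] = 0.72
Cov(U,V) = E[UV] − E[U]E[V] = 0.72 − (2.4)(0.36) = -0.144

-0.144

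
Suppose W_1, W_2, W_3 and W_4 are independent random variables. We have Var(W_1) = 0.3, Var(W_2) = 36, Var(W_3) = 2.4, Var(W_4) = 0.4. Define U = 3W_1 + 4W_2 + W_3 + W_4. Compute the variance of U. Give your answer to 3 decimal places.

By independence, Var(U) = (3)²Var(W_1) + (4)²Var(W_2) + (1)²Var(W_3) + (1)²Var(W_4)
= (3)²·0.3 + (4)²·36 + (1)²·2.4 + (1)²·0.4 = 581.5

581.500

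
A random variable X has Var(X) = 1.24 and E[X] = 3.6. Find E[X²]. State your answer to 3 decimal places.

14.200

E[X²] = Var(X) + (E[X])² = 1.24 + (3.6)² = 14.2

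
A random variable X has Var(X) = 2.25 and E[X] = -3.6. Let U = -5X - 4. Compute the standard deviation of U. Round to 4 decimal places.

7.5000

Var(-5X - 4) = (-5)²·2.25 = 56.25
SD(U) = √56.25 ≈ 7.5000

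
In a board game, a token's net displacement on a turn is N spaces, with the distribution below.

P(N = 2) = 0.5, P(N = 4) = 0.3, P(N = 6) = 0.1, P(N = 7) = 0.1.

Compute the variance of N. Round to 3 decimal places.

3.050

E[N] = (2)(0.5) + (4)(0.3) + (6)(0.1) + (7)(0.1) = 3.5
E[N²] = (2)²(0.5) + (4)²(0.3) + (6)²(0.1) + (7)²(0.1) = 15.3
V(N) = E[N²] − (E[N])² = 15.3 − (3.5)² = 3.05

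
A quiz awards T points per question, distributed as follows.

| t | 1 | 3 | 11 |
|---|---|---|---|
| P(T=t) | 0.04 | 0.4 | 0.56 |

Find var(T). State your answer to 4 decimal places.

E[T] = (1)(0.04) + (3)(0.4) + (11)(0.56) = 7.4
E[T²] = (1)²(0.04) + (3)²(0.4) + (11)²(0.56) = 71.4
var(T) = E[T²] − (E[T])² = 71.4 − (7.4)² = 16.64

16.6400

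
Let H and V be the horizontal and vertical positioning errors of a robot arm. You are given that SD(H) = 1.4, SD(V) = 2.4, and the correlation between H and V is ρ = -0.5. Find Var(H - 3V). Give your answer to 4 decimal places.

63.8800

Var(H) = (1.4)² = 1.96;  Var(V) = (2.4)² = 5.76
Cov(H,V) = ρ·SD(H)·SD(V) = -0.5·1.4·2.4 = -1.68
Var(H - 3V) = (1)²·Var(H) + (-3)²·Var(V) + 2·(1)·(-3)·Cov(H,V)
= 1·1.96 + 9·5.76 + -6·-1.68 = 63.88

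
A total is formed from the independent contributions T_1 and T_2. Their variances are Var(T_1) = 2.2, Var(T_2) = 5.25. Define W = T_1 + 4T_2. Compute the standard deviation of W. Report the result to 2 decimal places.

9.28

By independence, Var(W) = (1)²Var(T_1) + (4)²Var(T_2)
= (1)²·2.2 + (4)²·5.25 = 86.2
SD(W) = √86.2 ≈ 9.28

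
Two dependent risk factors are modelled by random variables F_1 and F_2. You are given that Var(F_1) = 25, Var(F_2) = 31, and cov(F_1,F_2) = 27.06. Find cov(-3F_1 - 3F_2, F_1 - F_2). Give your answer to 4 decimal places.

cov(-3F_1 - 3F_2, F_1 - F_2) = (-3)(1)Var(F_1) + (-3)(-1)Var(F_2) + [(-3)(-1) + (-3)(1)]cov(F_1,F_2)
= -3·25 + 3·31 + 0·27.06 = 18

18.0000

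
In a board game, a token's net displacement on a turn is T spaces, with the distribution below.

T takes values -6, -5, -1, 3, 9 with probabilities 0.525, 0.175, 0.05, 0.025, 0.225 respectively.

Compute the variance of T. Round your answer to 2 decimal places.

37.87

E[T] = (-6)(0.525) + (-5)(0.175) + (-1)(0.05) + (3)(0.025) + (9)(0.225) = -1.975
E[T²] = (-6)²(0.525) + (-5)²(0.175) + (-1)²(0.05) + (3)²(0.025) + (9)²(0.225) = 41.775
Var(T) = E[T²] − (E[T])² = 41.775 − (-1.975)² = 37.874375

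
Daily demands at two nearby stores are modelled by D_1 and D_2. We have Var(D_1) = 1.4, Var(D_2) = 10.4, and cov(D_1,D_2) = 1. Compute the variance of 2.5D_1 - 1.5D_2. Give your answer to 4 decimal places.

24.6500

Var(2.5D_1 - 1.5D_2) = (2.5)²·Var(D_1) + (-1.5)²·Var(D_2) + 2·(2.5)·(-1.5)·cov(D_1,D_2)
= 6.25·1.4 + 2.25·10.4 + -7.5·1 = 24.65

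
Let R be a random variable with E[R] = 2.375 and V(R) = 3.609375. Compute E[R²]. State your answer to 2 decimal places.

9.25

E[R²] = V(R) + (E[R])² = 3.609375 + (2.375)² = 9.25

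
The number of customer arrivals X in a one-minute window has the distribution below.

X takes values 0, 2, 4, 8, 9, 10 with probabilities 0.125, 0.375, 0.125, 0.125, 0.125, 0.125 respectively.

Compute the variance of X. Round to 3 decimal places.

E[X] = (0)(0.125) + (2)(0.375) + (4)(0.125) + (8)(0.125) + (9)(0.125) + (10)(0.125) = 4.625
E[X²] = (0)²(0.125) + (2)²(0.375) + (4)²(0.125) + (8)²(0.125) + (9)²(0.125) + (10)²(0.125) = 34.125
Var(X) = E[X²] − (E[X])² = 34.125 − (4.625)² = 12.734375

12.734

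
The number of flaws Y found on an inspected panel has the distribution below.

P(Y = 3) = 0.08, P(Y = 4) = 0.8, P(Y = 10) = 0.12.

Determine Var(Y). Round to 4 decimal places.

E[Y] = (3)(0.08) + (4)(0.8) + (10)(0.12) = 4.64
E[Y²] = (3)²(0.08) + (4)²(0.8) + (10)²(0.12) = 25.52
Var(Y) = E[Y²] − (E[Y])² = 25.52 − (4.64)² = 3.9904

3.9904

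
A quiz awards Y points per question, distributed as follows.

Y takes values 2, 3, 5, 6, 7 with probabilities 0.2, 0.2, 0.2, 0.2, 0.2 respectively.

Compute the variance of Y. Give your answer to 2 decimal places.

E[Y] = (2)(0.2) + (3)(0.2) + (5)(0.2) + (6)(0.2) + (7)(0.2) = 4.6
E[Y²] = (2)²(0.2) + (3)²(0.2) + (5)²(0.2) + (6)²(0.2) + (7)²(0.2) = 24.6
Var(Y) = E[Y²] − (E[Y])² = 24.6 − (4.6)² = 3.44

3.44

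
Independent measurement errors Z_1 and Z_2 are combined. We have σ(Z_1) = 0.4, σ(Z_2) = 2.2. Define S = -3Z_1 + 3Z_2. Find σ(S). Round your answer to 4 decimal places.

6.7082

var(Z_1) = 0.16, var(Z_2) = 4.84
By independence, var(S) = (-3)²var(Z_1) + (3)²var(Z_2)
= (-3)²·0.16 + (3)²·4.84 = 45
σ(S) = √45 ≈ 6.7082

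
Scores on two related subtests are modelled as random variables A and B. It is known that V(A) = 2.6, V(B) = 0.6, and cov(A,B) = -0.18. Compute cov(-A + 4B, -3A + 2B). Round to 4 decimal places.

15.1200

cov(-A + 4B, -3A + 2B) = (-1)(-3)V(A) + (4)(2)V(B) + [(-1)(2) + (4)(-3)]cov(A,B)
= 3·2.6 + 8·0.6 + -14·-0.18 = 15.12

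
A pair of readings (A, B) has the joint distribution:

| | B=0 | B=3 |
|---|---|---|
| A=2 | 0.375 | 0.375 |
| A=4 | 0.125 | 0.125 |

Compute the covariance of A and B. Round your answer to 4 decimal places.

E[A] = 2.5,  E[B] = 1.5
E[AB] = 3.75
Cov(A,B) = E[AB] − E[A]E[B] = 3.75 − (2.5)(1.5) = 0

0.0000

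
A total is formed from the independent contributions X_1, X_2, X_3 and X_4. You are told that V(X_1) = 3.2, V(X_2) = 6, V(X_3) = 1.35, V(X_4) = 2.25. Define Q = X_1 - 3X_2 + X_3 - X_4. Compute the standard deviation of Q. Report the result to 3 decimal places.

7.797

By independence, V(Q) = (1)²V(X_1) + (-3)²V(X_2) + (1)²V(X_3) + (-1)²V(X_4)
= (1)²·3.2 + (-3)²·6 + (1)²·1.35 + (-1)²·2.25 = 60.8
SD(Q) = √60.8 ≈ 7.797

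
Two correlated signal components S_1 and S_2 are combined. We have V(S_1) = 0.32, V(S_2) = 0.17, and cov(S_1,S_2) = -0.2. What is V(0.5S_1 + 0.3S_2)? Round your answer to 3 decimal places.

0.035

V(0.5S_1 + 0.3S_2) = (0.5)²·V(S_1) + (0.3)²·V(S_2) + 2·(0.5)·(0.3)·cov(S_1,S_2)
= 0.25·0.32 + 0.09·0.17 + 0.3·-0.2 = 0.0353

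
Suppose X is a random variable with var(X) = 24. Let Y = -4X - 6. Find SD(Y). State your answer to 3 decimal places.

var(-4X - 6) = (-4)²·24 = 384
SD(Y) = √384 ≈ 19.596

19.596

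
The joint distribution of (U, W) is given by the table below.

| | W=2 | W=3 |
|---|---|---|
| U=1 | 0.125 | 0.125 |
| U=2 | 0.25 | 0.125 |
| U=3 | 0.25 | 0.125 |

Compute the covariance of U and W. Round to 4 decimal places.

E[U] = 2.125,  E[W] = 2.375
E[UW] = 5
Cov(U,W) = E[UW] − E[U]E[W] = 5 − (2.125)(2.375) = -0.046875

-0.0469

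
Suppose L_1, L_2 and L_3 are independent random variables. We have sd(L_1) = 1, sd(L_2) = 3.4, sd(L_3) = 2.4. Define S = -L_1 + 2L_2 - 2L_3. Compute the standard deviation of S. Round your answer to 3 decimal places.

8.383

V(L_1) = 1, V(L_2) = 11.56, V(L_3) = 5.76
By independence, V(S) = (-1)²V(L_1) + (2)²V(L_2) + (-2)²V(L_3)
= (-1)²·1 + (2)²·11.56 + (-2)²·5.76 = 70.28
sd(S) = √70.28 ≈ 8.383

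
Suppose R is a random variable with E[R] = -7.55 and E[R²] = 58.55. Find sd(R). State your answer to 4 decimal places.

1.2440

var(R) = 58.55 − (-7.55)² = 1.5475
sd(R) = √1.5475 ≈ 1.2440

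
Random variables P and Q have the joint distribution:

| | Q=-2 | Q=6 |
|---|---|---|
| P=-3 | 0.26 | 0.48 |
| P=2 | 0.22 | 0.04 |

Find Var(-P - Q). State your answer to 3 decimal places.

13.168

E[P] = -1.7,  E[Q] = 2.16,  E[PQ] = -7.48
Var(P) = 7.7 − (-1.7)² = 4.81;  Var(Q) = 20.64 − (2.16)² = 15.9744
cov(P,Q) = -7.48 − (-1.7)(2.16) = -3.808
Var(-P - Q) = (-1)²·4.81 + (-1)²·15.9744 + 2·(-1)·(-1)·-3.808 = 13.1684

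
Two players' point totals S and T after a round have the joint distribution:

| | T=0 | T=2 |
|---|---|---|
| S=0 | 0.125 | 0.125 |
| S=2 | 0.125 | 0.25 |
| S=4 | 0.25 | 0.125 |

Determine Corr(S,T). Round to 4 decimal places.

E[S] = 2.25,  E[T] = 1
E[ST] = 2
Cov(S,T) = E[ST] − E[S]E[T] = 2 − (2.25)(1) = -0.25
Var(S) = 2.4375,  Var(T) = 1
ρ = -0.25 / √(2.4375·1) ≈ -0.1601

-0.1601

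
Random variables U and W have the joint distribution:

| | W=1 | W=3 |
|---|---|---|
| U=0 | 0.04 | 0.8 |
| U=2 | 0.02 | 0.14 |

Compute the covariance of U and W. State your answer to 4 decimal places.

-0.0416

E[U] = 0.32,  E[W] = 2.88
E[UW] = 0.88
cov(U,W) = E[UW] − E[U]E[W] = 0.88 − (0.32)(2.88) = -0.0416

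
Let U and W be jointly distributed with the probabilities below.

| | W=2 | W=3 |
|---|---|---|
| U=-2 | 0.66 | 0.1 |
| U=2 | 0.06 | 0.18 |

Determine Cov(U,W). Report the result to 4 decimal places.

E[U] = -1.04,  E[W] = 2.28
E[UW] = -1.92
Cov(U,W) = E[UW] − E[U]E[W] = -1.92 − (-1.04)(2.28) = 0.4512

0.4512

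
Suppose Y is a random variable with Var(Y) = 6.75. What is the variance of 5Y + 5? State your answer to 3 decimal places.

168.750

Var(5Y + 5) = (5)²·Var(Y) = 25·6.75 = 168.75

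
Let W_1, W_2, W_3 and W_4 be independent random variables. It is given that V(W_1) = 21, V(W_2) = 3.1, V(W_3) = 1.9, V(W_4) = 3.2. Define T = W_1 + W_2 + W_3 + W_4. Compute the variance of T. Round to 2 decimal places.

29.20

By independence, V(T) = (1)²V(W_1) + (1)²V(W_2) + (1)²V(W_3) + (1)²V(W_4)
= (1)²·21 + (1)²·3.1 + (1)²·1.9 + (1)²·3.2 = 29.2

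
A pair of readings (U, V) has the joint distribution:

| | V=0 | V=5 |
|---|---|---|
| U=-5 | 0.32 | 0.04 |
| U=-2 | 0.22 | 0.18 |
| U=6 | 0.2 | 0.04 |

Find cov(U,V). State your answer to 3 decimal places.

E[U] = -1.16,  E[V] = 1.3
E[UV] = -1.6
cov(U,V) = E[UV] − E[U]E[V] = -1.6 − (-1.16)(1.3) = -0.092

-0.092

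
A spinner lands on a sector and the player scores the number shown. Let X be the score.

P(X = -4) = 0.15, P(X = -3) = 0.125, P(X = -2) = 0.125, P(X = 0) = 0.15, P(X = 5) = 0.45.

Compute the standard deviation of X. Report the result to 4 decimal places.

E[X] = (-4)(0.15) + (-3)(0.125) + (-2)(0.125) + (0)(0.15) + (5)(0.45) = 1.025
E[X²] = (-4)²(0.15) + (-3)²(0.125) + (-2)²(0.125) + (0)²(0.15) + (5)²(0.45) = 15.275
var(X) = E[X²] − (E[X])² = 15.275 − (1.025)² = 14.224375
SD(X) = √14.224375 ≈ 3.7715

3.7715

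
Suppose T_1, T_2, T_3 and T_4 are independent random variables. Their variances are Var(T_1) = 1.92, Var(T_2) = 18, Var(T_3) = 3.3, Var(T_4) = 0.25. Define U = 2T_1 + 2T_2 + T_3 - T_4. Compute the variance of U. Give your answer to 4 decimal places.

83.2300

By independence, Var(U) = (2)²Var(T_1) + (2)²Var(T_2) + (1)²Var(T_3) + (-1)²Var(T_4)
= (2)²·1.92 + (2)²·18 + (1)²·3.3 + (-1)²·0.25 = 83.23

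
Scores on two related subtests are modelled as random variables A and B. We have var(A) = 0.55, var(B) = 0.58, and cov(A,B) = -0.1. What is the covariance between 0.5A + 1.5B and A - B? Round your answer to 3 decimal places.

-0.695

cov(0.5A + 1.5B, A - B) = (0.5)(1)var(A) + (1.5)(-1)var(B) + [(0.5)(-1) + (1.5)(1)]cov(A,B)
= 0.5·0.55 + -1.5·0.58 + 1·-0.1 = -0.695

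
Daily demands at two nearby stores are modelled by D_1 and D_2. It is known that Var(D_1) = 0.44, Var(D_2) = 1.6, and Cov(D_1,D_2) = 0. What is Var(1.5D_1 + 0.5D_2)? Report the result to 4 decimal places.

Var(1.5D_1 + 0.5D_2) = (1.5)²·Var(D_1) + (0.5)²·Var(D_2) + 2·(1.5)·(0.5)·Cov(D_1,D_2)
= 2.25·0.44 + 0.25·1.6 + 1.5·0 = 1.39

1.3900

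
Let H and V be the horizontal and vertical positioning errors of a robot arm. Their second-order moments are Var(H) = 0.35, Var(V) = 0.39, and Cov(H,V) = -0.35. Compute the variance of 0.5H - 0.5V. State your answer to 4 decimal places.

Var(0.5H - 0.5V) = (0.5)²·Var(H) + (-0.5)²·Var(V) + 2·(0.5)·(-0.5)·Cov(H,V)
= 0.25·0.35 + 0.25·0.39 + -0.5·-0.35 = 0.36

0.3600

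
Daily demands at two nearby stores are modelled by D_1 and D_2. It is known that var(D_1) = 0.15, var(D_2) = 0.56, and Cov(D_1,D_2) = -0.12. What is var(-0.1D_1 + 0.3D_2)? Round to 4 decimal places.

var(-0.1D_1 + 0.3D_2) = (-0.1)²·var(D_1) + (0.3)²·var(D_2) + 2·(-0.1)·(0.3)·Cov(D_1,D_2)
= 0.01·0.15 + 0.09·0.56 + -0.06·-0.12 = 0.0591

0.0591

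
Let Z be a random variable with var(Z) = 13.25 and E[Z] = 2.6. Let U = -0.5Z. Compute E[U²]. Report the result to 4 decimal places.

5.0025

E[-0.5Z] = -0.5·2.6 = -1.3
var(-0.5Z) = (-0.5)²·13.25 = 3.3125
E[U²] = var(U) + (E[U])² = 3.3125 + (-1.3)² = 5.0025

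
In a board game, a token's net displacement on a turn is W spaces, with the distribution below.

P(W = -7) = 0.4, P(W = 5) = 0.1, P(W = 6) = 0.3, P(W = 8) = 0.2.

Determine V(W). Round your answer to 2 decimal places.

44.49

E[W] = (-7)(0.4) + (5)(0.1) + (6)(0.3) + (8)(0.2) = 1.1
E[W²] = (-7)²(0.4) + (5)²(0.1) + (6)²(0.3) + (8)²(0.2) = 45.7
V(W) = E[W²] − (E[W])² = 45.7 − (1.1)² = 44.49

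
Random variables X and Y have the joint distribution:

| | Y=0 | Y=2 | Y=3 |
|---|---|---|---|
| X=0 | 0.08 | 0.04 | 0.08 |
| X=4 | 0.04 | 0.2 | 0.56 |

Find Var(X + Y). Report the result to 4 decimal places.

E[X] = 3.2,  E[Y] = 2.4,  E[XY] = 8.32
Var(X) = 12.8 − (3.2)² = 2.56;  Var(Y) = 6.72 − (2.4)² = 0.96
cov(X,Y) = 8.32 − (3.2)(2.4) = 0.64
Var(X + Y) = (1)²·2.56 + (1)²·0.96 + 2·(1)·(1)·0.64 = 4.8

4.8000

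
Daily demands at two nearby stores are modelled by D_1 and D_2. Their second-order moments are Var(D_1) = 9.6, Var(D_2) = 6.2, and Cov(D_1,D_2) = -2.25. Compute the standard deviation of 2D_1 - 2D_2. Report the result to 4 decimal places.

9.0111

Var(2D_1 - 2D_2) = (2)²·Var(D_1) + (-2)²·Var(D_2) + 2·(2)·(-2)·Cov(D_1,D_2)
= 4·9.6 + 4·6.2 + -8·-2.25 = 81.2
SD(2D_1 - 2D_2) = √81.2 ≈ 9.0111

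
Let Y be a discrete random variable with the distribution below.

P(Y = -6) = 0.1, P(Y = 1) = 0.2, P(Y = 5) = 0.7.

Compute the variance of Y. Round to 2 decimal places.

E[Y] = (-6)(0.1) + (1)(0.2) + (5)(0.7) = 3.1
E[Y²] = (-6)²(0.1) + (1)²(0.2) + (5)²(0.7) = 21.3
var(Y) = E[Y²] − (E[Y])² = 21.3 − (3.1)² = 11.69

11.69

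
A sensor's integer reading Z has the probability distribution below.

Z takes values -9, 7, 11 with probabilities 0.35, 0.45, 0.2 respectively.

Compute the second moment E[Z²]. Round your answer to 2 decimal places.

E[Z²] = (-9)²(0.35) + (7)²(0.45) + (11)²(0.2) = 74.6

74.60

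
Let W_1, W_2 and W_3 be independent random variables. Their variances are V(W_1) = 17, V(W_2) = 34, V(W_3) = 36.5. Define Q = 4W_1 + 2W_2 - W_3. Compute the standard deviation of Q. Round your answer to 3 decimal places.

21.083

By independence, V(Q) = (4)²V(W_1) + (2)²V(W_2) + (-1)²V(W_3)
= (4)²·17 + (2)²·34 + (-1)²·36.5 = 444.5
σ(Q) = √444.5 ≈ 21.083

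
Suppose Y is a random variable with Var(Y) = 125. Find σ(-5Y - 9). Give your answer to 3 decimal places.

Var(-5Y - 9) = (-5)²·125 = 3125
σ(-5Y - 9) = √3125 ≈ 55.902

55.902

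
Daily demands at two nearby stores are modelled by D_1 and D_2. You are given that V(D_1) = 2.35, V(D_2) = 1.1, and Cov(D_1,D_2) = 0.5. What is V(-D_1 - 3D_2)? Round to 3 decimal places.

V(-D_1 - 3D_2) = (-1)²·V(D_1) + (-3)²·V(D_2) + 2·(-1)·(-3)·Cov(D_1,D_2)
= 1·2.35 + 9·1.1 + 6·0.5 = 15.25

15.250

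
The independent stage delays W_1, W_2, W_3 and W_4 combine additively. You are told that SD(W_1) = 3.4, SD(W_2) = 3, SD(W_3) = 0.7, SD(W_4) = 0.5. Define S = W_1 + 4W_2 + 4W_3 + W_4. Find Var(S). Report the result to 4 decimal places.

Var(W_1) = 11.56, Var(W_2) = 9, Var(W_3) = 0.49, Var(W_4) = 0.25
By independence, Var(S) = (1)²Var(W_1) + (4)²Var(W_2) + (4)²Var(W_3) + (1)²Var(W_4)
= (1)²·11.56 + (4)²·9 + (4)²·0.49 + (1)²·0.25 = 163.65

163.6500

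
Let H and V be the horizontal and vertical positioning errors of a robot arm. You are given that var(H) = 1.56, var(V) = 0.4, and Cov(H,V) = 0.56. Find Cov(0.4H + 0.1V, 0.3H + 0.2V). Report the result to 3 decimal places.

0.257

Cov(0.4H + 0.1V, 0.3H + 0.2V) = (0.4)(0.3)var(H) + (0.1)(0.2)var(V) + [(0.4)(0.2) + (0.1)(0.3)]Cov(H,V)
= 0.12·1.56 + 0.02·0.4 + 0.11·0.56 = 0.2568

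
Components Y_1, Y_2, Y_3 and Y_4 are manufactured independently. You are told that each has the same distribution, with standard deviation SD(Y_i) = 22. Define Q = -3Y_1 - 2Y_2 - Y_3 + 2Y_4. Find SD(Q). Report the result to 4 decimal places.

Var(Y_i) = (22)² = 484
By independence, Var(Q) = (-3)²Var(Y_1) + (-2)²Var(Y_2) + (-1)²Var(Y_3) + (2)²Var(Y_4)
= (-3)²·484 + (-2)²·484 + (-1)²·484 + (2)²·484 = 8712
SD(Q) = √8712 ≈ 93.3381

93.3381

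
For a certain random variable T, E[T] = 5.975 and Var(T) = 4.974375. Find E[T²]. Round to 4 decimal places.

E[T²] = Var(T) + (E[T])² = 4.974375 + (5.975)² = 40.675

40.6750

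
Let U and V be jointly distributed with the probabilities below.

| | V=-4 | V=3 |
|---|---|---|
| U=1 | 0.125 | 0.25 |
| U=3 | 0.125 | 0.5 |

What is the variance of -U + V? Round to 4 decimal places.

9.2500

E[U] = 2.25,  E[V] = 1.25,  E[UV] = 3.25
var(U) = 6 − (2.25)² = 0.9375;  var(V) = 10.75 − (1.25)² = 9.1875
Cov(U,V) = 3.25 − (2.25)(1.25) = 0.4375
var(-U + V) = (-1)²·0.9375 + (1)²·9.1875 + 2·(-1)·(1)·0.4375 = 9.25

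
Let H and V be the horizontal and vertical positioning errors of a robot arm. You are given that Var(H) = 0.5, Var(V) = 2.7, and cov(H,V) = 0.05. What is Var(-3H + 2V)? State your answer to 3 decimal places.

Var(-3H + 2V) = (-3)²·Var(H) + (2)²·Var(V) + 2·(-3)·(2)·cov(H,V)
= 9·0.5 + 4·2.7 + -12·0.05 = 14.7

14.700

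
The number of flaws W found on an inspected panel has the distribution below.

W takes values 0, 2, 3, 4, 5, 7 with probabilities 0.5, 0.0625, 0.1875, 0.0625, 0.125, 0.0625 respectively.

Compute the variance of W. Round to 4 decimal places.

E[W] = (0)(0.5) + (2)(0.0625) + (3)(0.1875) + (4)(0.0625) + (5)(0.125) + (7)(0.0625) = 2
E[W²] = (0)²(0.5) + (2)²(0.0625) + (3)²(0.1875) + (4)²(0.0625) + (5)²(0.125) + (7)²(0.0625) = 9.125
Var(W) = E[W²] − (E[W])² = 9.125 − (2)² = 5.125

5.1250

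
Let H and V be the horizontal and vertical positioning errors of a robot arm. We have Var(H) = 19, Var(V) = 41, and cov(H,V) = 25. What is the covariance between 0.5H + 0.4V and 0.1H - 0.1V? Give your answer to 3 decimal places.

-0.940

cov(0.5H + 0.4V, 0.1H - 0.1V) = (0.5)(0.1)Var(H) + (0.4)(-0.1)Var(V) + [(0.5)(-0.1) + (0.4)(0.1)]cov(H,V)
= 0.05·19 + -0.04·41 + -0.01·25 = -0.94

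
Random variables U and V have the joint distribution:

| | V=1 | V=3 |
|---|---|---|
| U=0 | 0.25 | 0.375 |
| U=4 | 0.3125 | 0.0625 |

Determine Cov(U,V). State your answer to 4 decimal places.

-0.8125

E[U] = 1.5,  E[V] = 1.875
E[UV] = 2
Cov(U,V) = E[UV] − E[U]E[V] = 2 − (1.5)(1.875) = -0.8125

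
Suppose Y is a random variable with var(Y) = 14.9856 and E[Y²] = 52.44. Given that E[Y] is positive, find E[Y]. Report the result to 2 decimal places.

(E[Y])² = E[Y²] − var(Y) = 52.44 − 14.9856 = 37.4544
E[Y] = √37.4544 = 6.12

6.12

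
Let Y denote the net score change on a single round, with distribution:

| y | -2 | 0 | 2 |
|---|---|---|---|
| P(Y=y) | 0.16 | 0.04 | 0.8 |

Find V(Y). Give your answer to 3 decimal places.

2.202

E[Y] = (-2)(0.16) + (0)(0.04) + (2)(0.8) = 1.28
E[Y²] = (-2)²(0.16) + (0)²(0.04) + (2)²(0.8) = 3.84
V(Y) = E[Y²] − (E[Y])² = 3.84 − (1.28)² = 2.2016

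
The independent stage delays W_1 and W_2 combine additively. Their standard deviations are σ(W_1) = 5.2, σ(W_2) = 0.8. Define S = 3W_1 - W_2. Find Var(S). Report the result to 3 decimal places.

244.000

Var(W_1) = 27.04, Var(W_2) = 0.64
By independence, Var(S) = (3)²Var(W_1) + (-1)²Var(W_2)
= (3)²·27.04 + (-1)²·0.64 = 244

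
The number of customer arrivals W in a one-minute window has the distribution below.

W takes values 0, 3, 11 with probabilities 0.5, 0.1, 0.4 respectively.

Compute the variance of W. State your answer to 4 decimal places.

27.2100

E[W] = (0)(0.5) + (3)(0.1) + (11)(0.4) = 4.7
E[W²] = (0)²(0.5) + (3)²(0.1) + (11)²(0.4) = 49.3
Var(W) = E[W²] − (E[W])² = 49.3 − (4.7)² = 27.21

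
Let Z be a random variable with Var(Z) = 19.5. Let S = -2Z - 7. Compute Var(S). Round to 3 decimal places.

Var(-2Z - 7) = (-2)²·Var(Z) = 4·19.5 = 78

78.000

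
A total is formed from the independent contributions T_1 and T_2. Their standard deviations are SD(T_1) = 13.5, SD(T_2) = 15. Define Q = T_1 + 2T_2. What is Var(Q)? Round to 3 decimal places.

1082.250

Var(T_1) = 182.25, Var(T_2) = 225
By independence, Var(Q) = (1)²Var(T_1) + (2)²Var(T_2)
= (1)²·182.25 + (2)²·225 = 1082.25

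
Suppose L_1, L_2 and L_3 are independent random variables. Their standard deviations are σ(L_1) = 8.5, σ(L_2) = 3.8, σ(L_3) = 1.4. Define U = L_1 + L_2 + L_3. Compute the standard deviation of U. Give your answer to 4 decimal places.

9.4154

Var(L_1) = 72.25, Var(L_2) = 14.44, Var(L_3) = 1.96
By independence, Var(U) = (1)²Var(L_1) + (1)²Var(L_2) + (1)²Var(L_3)
= (1)²·72.25 + (1)²·14.44 + (1)²·1.96 = 88.65
σ(U) = √88.65 ≈ 9.4154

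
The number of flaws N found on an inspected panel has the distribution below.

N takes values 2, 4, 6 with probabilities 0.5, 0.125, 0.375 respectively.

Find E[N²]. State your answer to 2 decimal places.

17.50

E[N²] = (2)²(0.5) + (4)²(0.125) + (6)²(0.375) = 17.5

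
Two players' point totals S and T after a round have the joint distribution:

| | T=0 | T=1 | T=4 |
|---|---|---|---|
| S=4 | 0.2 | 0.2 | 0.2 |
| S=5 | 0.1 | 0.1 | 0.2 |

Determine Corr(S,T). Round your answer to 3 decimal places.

E[S] = 4.4,  E[T] = 1.9
E[ST] = 8.5
Cov(S,T) = E[ST] − E[S]E[T] = 8.5 − (4.4)(1.9) = 0.14
Var(S) = 0.24,  Var(T) = 3.09
ρ = 0.14 / √(0.24·3.09) ≈ 0.163

0.163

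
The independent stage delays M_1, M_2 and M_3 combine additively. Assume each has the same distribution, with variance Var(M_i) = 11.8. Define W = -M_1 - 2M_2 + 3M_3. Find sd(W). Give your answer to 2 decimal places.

12.85

By independence, Var(W) = (-1)²Var(M_1) + (-2)²Var(M_2) + (3)²Var(M_3)
= (-1)²·11.8 + (-2)²·11.8 + (3)²·11.8 = 165.2
sd(W) = √165.2 ≈ 12.85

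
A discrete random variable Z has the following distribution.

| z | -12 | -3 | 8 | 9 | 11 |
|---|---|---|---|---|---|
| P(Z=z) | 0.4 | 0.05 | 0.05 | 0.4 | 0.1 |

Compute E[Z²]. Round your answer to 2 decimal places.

E[Z²] = (-12)²(0.4) + (-3)²(0.05) + (8)²(0.05) + (9)²(0.4) + (11)²(0.1) = 105.75

105.75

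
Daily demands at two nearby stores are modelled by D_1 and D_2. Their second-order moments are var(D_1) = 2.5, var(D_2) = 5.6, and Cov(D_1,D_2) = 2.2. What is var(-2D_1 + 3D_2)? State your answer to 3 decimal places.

var(-2D_1 + 3D_2) = (-2)²·var(D_1) + (3)²·var(D_2) + 2·(-2)·(3)·Cov(D_1,D_2)
= 4·2.5 + 9·5.6 + -12·2.2 = 34

34.000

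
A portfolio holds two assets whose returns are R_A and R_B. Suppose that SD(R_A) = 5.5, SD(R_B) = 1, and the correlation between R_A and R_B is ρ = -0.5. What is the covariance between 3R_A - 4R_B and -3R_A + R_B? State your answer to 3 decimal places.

-317.500

V(R_A) = (5.5)² = 30.25;  V(R_B) = (1)² = 1
Cov(R_A,R_B) = ρ·SD(R_A)·SD(R_B) = -0.5·5.5·1 = -2.75
Cov(3R_A - 4R_B, -3R_A + R_B) = (3)(-3)V(R_A) + (-4)(1)V(R_B) + [(3)(1) + (-4)(-3)]Cov(R_A,R_B)
= -9·30.25 + -4·1 + 15·-2.75 = -317.5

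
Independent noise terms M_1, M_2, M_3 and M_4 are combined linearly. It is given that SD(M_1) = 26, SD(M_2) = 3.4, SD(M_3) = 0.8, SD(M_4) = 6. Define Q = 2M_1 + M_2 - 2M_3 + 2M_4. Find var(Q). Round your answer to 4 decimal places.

2862.1200

var(M_1) = 676, var(M_2) = 11.56, var(M_3) = 0.64, var(M_4) = 36
By independence, var(Q) = (2)²var(M_1) + (1)²var(M_2) + (-2)²var(M_3) + (2)²var(M_4)
= (2)²·676 + (1)²·11.56 + (-2)²·0.64 + (2)²·36 = 2862.12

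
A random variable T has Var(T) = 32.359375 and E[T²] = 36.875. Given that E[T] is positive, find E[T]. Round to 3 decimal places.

2.125

(E[T])² = E[T²] − Var(T) = 36.875 − 32.359375 = 4.515625
E[T] = √4.515625 = 2.125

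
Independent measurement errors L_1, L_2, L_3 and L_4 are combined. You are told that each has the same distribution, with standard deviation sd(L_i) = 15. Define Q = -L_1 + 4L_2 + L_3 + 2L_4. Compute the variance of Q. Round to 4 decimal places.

var(L_i) = (15)² = 225
By independence, var(Q) = (-1)²var(L_1) + (4)²var(L_2) + (1)²var(L_3) + (2)²var(L_4)
= (-1)²·225 + (4)²·225 + (1)²·225 + (2)²·225 = 4950

4950.0000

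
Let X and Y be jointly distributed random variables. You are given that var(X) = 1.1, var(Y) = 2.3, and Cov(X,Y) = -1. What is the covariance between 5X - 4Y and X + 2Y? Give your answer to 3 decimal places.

Cov(5X - 4Y, X + 2Y) = (5)(1)var(X) + (-4)(2)var(Y) + [(5)(2) + (-4)(1)]Cov(X,Y)
= 5·1.1 + -8·2.3 + 6·-1 = -18.9

-18.900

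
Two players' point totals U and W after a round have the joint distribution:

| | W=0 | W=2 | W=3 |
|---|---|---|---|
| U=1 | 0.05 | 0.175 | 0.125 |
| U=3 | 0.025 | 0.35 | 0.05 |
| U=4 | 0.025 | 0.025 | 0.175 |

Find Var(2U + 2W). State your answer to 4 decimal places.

E[U] = 2.525,  E[W] = 2.15,  E[UW] = 5.575
Var(U) = 7.775 − (2.525)² = 1.399375;  Var(W) = 5.35 − (2.15)² = 0.7275
Cov(U,W) = 5.575 − (2.525)(2.15) = 0.14625
Var(2U + 2W) = (2)²·1.399375 + (2)²·0.7275 + 2·(2)·(2)·0.14625 = 9.6775

9.6775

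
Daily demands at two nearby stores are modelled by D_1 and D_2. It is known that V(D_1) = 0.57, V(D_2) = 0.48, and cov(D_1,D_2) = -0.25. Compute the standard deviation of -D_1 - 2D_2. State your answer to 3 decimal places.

V(-D_1 - 2D_2) = (-1)²·V(D_1) + (-2)²·V(D_2) + 2·(-1)·(-2)·cov(D_1,D_2)
= 1·0.57 + 4·0.48 + 4·-0.25 = 1.49
SD(-D_1 - 2D_2) = √1.49 ≈ 1.221

1.221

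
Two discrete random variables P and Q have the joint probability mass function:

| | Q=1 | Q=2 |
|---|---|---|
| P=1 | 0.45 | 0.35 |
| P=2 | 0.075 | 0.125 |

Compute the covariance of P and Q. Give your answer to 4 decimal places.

0.0300

E[P] = 1.2,  E[Q] = 1.475
E[PQ] = 1.8
cov(P,Q) = E[PQ] − E[P]E[Q] = 1.8 − (1.2)(1.475) = 0.03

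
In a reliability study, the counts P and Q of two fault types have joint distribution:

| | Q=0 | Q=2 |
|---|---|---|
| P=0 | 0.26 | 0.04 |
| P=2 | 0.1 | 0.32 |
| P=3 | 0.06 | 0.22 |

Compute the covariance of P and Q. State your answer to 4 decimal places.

E[P] = 1.68,  E[Q] = 1.16
E[PQ] = 2.6
cov(P,Q) = E[PQ] − E[P]E[Q] = 2.6 − (1.68)(1.16) = 0.6512

0.6512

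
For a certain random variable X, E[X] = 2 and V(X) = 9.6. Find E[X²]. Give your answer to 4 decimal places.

13.6000

E[X²] = V(X) + (E[X])² = 9.6 + (2)² = 13.6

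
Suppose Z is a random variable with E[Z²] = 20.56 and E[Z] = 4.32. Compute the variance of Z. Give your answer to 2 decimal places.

Var(Z) = 20.56 − (4.32)² = 1.8976

1.90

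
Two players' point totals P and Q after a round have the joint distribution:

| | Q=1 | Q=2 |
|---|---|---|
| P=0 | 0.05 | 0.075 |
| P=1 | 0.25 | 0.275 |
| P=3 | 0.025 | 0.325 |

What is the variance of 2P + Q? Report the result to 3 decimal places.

5.744

E[P] = 1.575,  E[Q] = 1.675,  E[PQ] = 2.825
Var(P) = 3.675 − (1.575)² = 1.194375;  Var(Q) = 3.025 − (1.675)² = 0.219375
Cov(P,Q) = 2.825 − (1.575)(1.675) = 0.186875
Var(2P + Q) = (2)²·1.194375 + (1)²·0.219375 + 2·(2)·(1)·0.186875 = 5.744375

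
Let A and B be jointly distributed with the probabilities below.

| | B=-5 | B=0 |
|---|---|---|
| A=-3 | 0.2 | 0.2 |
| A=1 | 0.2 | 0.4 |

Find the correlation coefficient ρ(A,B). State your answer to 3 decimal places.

E[A] = -0.6,  E[B] = -2
E[AB] = 2
cov(A,B) = E[AB] − E[A]E[B] = 2 − (-0.6)(-2) = 0.8
V(A) = 3.84,  V(B) = 6
ρ = 0.8 / √(3.84·6) ≈ 0.167

0.167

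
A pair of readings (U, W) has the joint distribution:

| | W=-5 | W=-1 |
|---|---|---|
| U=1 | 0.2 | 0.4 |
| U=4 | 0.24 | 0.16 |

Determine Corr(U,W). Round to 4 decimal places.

-0.2632

E[U] = 2.2,  E[W] = -2.76
E[UW] = -6.84
Cov(U,W) = E[UW] − E[U]E[W] = -6.84 − (2.2)(-2.76) = -0.768
Var(U) = 2.16,  Var(W) = 3.9424
ρ = -0.768 / √(2.16·3.9424) ≈ -0.2632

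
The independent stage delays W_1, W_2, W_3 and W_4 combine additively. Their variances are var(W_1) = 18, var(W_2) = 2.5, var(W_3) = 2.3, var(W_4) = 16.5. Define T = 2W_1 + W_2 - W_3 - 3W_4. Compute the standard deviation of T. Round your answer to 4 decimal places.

15.0100

By independence, var(T) = (2)²var(W_1) + (1)²var(W_2) + (-1)²var(W_3) + (-3)²var(W_4)
= (2)²·18 + (1)²·2.5 + (-1)²·2.3 + (-3)²·16.5 = 225.3
SD(T) = √225.3 ≈ 15.0100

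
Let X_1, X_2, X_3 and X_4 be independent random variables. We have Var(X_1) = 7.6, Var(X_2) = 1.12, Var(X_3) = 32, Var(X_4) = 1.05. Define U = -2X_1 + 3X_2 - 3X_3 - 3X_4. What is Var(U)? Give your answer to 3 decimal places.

337.930

By independence, Var(U) = (-2)²Var(X_1) + (3)²Var(X_2) + (-3)²Var(X_3) + (-3)²Var(X_4)
= (-2)²·7.6 + (3)²·1.12 + (-3)²·32 + (-3)²·1.05 = 337.93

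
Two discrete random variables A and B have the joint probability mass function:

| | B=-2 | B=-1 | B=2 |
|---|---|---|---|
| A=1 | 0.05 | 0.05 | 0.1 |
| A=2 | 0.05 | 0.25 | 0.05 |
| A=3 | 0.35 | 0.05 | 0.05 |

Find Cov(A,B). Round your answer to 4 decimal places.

-0.4875

E[A] = 2.25,  E[B] = -0.85
E[AB] = -2.4
Cov(A,B) = E[AB] − E[A]E[B] = -2.4 − (2.25)(-0.85) = -0.4875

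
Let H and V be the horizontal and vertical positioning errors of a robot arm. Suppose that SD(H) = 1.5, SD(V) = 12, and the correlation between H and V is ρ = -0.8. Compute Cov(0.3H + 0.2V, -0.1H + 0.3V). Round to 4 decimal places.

7.5645

var(H) = (1.5)² = 2.25;  var(V) = (12)² = 144
Cov(H,V) = ρ·SD(H)·SD(V) = -0.8·1.5·12 = -14.4
Cov(0.3H + 0.2V, -0.1H + 0.3V) = (0.3)(-0.1)var(H) + (0.2)(0.3)var(V) + [(0.3)(0.3) + (0.2)(-0.1)]Cov(H,V)
= -0.03·2.25 + 0.06·144 + 0.07·-14.4 = 7.5645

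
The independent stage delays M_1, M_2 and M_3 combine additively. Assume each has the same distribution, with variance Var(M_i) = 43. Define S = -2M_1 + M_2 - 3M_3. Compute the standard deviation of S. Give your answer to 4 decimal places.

By independence, Var(S) = (-2)²Var(M_1) + (1)²Var(M_2) + (-3)²Var(M_3)
= (-2)²·43 + (1)²·43 + (-3)²·43 = 602
SD(S) = √602 ≈ 24.5357

24.5357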